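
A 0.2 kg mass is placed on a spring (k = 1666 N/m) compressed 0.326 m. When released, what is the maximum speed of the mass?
½kx² = ½mv² ⇒ v = x√(k/m) = (0.326)√(1666/0.2) = 29.75 m/s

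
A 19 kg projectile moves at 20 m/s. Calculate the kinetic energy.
KE = ½mv² = ½(19)(20)² = 3800.0 J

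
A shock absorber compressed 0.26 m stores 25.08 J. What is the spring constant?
k = 2·PE/x² = 2·25.08/(0.26)² = 742.0 N/m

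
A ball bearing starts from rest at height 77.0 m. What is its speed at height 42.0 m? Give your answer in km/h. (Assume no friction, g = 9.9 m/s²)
mgh₁ = mgh₂ + ½mv² ⇒ v = √(2g(h₁−h₂)) = √(2·9.9·35.0) = 26.3249 m/s = 94.77 km/h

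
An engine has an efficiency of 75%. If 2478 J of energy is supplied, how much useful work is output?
W_out = η·W_in = 0.75·2478 = 1858.5 J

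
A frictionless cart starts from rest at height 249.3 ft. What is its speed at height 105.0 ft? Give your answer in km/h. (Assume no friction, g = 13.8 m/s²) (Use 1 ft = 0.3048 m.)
Convert to SI: h₁−h₂ = 43.9826 m
mgh₁ = mgh₂ + ½mv² ⇒ v = √(2g(h₁−h₂)) = √(2·13.8·43.9826) = 34.8414 m/s = 125.4 km/h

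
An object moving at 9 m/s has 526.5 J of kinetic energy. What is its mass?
m = 2·KE/v² = 2·526.5/(9)² = 13.0 kg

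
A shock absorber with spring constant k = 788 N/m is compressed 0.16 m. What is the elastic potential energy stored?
PE = ½kx² = ½(788)(0.16)² = 10.09 J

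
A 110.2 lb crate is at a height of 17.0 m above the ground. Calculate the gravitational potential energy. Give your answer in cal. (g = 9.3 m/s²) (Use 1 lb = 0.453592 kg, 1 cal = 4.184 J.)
Convert to SI: m = 49.9858 kg, h = 17.0 m
PE = mgh = (49.9858)(9.3)(17.0) = 7902.76 J = 1889 cal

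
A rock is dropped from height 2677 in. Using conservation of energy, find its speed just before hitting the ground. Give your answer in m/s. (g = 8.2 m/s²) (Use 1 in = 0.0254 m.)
Convert to SI: h = 67.9958 m
mgh = ½mv² ⇒ v = √(2gh) = √(2·8.2·67.9958) = 33.39 m/s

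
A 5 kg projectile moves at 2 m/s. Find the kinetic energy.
KE = ½mv² = ½(5)(2)² = 10.0 J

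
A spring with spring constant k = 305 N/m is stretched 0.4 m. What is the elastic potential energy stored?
PE = ½kx² = ½(305)(0.4)² = 24.4 J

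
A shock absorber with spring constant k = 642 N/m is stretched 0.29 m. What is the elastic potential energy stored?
PE = ½kx² = ½(642)(0.29)² = 27.0 J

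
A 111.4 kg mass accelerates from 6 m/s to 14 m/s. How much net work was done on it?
W = ΔKE = ½m(v₂² − v₁²) = ½(111.4)(14² − 6²) = 8912.0 J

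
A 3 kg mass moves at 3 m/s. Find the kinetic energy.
KE = ½mv² = ½(3)(3)² = 13.5 J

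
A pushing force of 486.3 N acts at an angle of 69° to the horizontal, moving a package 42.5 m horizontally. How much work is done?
W = F·d·cosθ = (486.3)(42.5)cos(69°) = 7407 J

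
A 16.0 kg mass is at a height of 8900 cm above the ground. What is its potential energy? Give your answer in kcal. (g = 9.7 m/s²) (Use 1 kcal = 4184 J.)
Convert to SI: m = 16.0 kg, h = 89.0 m
PE = mgh = (16.0)(9.7)(89.0) = 13812.8 J = 3.301 kcal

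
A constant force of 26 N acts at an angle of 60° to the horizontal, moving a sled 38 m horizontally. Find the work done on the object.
W = F·d·cosθ = (26)(38)cos(60°) = 494.0 J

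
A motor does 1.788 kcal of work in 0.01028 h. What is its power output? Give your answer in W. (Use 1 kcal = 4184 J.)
Convert to SI: W = 7480.99 J, t = 37.008 s
P = W/t = 7480.99/37.008 = 202.1 W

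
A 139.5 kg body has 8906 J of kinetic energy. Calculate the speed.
v = √(2·KE/m) = √(2·8906/139.5) = 11.3 m/s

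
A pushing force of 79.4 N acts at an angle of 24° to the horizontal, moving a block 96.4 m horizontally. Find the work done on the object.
W = F·d·cosθ = (79.4)(96.4)cos(24°) = 6992 J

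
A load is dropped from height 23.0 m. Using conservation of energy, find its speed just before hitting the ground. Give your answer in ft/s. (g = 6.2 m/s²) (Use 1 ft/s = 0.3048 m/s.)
mgh = ½mv² ⇒ v = √(2gh) = √(2·6.2·23.0) = 16.8879 m/s = 55.41 ft/s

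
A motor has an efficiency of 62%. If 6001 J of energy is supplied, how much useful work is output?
W_out = η·W_in = 0.62·6001 = 3720.62 J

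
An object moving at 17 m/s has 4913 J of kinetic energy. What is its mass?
m = 2·KE/v² = 2·4913/(17)² = 34.0 kg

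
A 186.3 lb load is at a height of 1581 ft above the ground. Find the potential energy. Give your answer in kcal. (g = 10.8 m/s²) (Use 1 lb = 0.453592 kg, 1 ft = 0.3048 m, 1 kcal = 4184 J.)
Convert to SI: m = 84.5042 kg, h = 481.889 m
PE = mgh = (84.5042)(10.8)(481.889) = 439794 J = 105.1 kcal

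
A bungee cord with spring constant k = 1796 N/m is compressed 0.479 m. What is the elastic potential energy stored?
PE = ½kx² = ½(1796)(0.479)² = 206.0 J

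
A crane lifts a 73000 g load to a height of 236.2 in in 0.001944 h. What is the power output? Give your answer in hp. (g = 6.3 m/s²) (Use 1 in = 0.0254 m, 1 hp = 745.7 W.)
Convert to SI: m = 73.0 kg, h = 5.99948 m, t = 6.9984 s
P = mgh/t = (73.0)(6.3)(5.99948)/6.9984 = 394.256 W = 0.5287 hp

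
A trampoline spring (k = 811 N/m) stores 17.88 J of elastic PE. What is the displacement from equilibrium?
x = √(2·PE/k) = √(2·17.88/811) = 0.21 m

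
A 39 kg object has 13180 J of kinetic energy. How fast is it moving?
v = √(2·KE/m) = √(2·13180/39) = 26.0 m/s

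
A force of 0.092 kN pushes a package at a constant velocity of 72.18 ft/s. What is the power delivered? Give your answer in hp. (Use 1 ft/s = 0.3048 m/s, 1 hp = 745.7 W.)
Convert to SI: F = 92.0 N, v = 22.0005 m/s
P = Fv = (92.0)(22.0005) = 2024.04 W = 2.714 hp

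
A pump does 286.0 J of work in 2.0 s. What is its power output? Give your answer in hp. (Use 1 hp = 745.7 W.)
P = W/t = 286.0/2.0 = 143.0 W = 0.1918 hp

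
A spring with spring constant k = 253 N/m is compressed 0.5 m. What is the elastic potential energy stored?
PE = ½kx² = ½(253)(0.5)² = 31.63 J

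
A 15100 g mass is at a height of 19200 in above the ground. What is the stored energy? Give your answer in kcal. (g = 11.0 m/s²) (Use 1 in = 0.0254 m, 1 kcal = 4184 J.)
Convert to SI: m = 15.1 kg, h = 487.68 m
PE = mgh = (15.1)(11.0)(487.68) = 81003.6 J = 19.36 kcal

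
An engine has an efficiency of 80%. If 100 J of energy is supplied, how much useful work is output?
W_out = η·W_in = 0.8·100 = 80.0 J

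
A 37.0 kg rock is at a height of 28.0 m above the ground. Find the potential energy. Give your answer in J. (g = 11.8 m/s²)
PE = mgh = (37.0)(11.8)(28.0) = 12220 J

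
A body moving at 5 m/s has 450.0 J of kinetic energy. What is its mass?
m = 2·KE/v² = 2·450.0/(5)² = 36.0 kg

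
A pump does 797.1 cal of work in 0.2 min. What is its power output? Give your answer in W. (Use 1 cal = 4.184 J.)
Convert to SI: W = 3335.07 J, t = 12.0 s
P = W/t = 3335.07/12.0 = 277.9 W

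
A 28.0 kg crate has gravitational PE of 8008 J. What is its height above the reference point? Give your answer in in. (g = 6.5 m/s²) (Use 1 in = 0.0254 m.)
h = PE/(mg) = 8008.0/(28.0·6.5) = 44.0 m = 1732 in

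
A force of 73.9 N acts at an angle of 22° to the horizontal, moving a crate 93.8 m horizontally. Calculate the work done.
W = F·d·cosθ = (73.9)(93.8)cos(22°) = 6427 J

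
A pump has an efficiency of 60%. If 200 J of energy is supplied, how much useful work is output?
W_out = η·W_in = 0.6·200 = 120.0 J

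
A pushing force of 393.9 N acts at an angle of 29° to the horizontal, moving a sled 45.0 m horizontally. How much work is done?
W = F·d·cosθ = (393.9)(45.0)cos(29°) = 15500 J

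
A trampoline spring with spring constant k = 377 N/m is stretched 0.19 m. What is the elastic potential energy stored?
PE = ½kx² = ½(377)(0.19)² = 6.805 J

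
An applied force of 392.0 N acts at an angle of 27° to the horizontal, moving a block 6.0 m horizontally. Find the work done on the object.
W = F·d·cosθ = (392.0)(6.0)cos(27°) = 2096 J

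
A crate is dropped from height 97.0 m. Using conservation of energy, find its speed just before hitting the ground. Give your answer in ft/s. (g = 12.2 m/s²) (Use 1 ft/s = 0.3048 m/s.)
mgh = ½mv² ⇒ v = √(2gh) = √(2·12.2·97.0) = 48.6498 m/s = 159.6 ft/s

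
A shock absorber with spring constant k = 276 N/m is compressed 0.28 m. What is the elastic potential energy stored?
PE = ½kx² = ½(276)(0.28)² = 10.82 J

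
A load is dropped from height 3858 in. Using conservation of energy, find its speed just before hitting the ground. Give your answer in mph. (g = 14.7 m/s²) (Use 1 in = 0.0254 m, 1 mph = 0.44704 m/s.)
Convert to SI: h = 97.9932 m
mgh = ½mv² ⇒ v = √(2gh) = √(2·14.7·97.9932) = 53.6749 m/s = 120.1 mph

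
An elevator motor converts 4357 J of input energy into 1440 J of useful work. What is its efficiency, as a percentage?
η = W_out/W_in = 1440/4357 = 33.05%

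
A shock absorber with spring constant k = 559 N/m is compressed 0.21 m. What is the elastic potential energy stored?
PE = ½kx² = ½(559)(0.21)² = 12.33 J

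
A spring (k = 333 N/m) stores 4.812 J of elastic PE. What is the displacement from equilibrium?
x = √(2·PE/k) = √(2·4.812/333) = 0.17 m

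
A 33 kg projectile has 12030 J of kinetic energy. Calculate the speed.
v = √(2·KE/m) = √(2·12030/33) = 27.0 m/s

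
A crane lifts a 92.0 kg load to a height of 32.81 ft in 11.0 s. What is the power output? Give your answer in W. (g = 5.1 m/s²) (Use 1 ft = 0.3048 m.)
Convert to SI: m = 92.0 kg, h = 10.0005 m, t = 11.0 s
P = mgh/t = (92.0)(5.1)(10.0005)/11.0 = 426.6 W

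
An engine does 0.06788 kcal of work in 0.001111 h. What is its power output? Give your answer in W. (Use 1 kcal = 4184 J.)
Convert to SI: W = 284.01 J, t = 3.9996 s
P = W/t = 284.01/3.9996 = 71.01 W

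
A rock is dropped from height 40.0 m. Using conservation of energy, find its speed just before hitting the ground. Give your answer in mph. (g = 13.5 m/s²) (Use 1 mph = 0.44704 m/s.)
mgh = ½mv² ⇒ v = √(2gh) = √(2·13.5·40.0) = 32.8634 m/s = 73.51 mph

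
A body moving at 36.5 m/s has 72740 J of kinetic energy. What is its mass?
m = 2·KE/v² = 2·72740/(36.5)² = 109.2 kg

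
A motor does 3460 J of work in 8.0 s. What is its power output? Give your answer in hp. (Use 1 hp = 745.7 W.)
P = W/t = 3460.0/8.0 = 432.5 W = 0.58 hp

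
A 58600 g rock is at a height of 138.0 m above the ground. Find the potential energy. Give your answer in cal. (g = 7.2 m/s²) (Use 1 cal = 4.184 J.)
Convert to SI: m = 58.6 kg, h = 138.0 m
PE = mgh = (58.6)(7.2)(138.0) = 58225.0 J = 13920 cal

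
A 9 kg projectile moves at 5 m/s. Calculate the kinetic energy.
KE = ½mv² = ½(9)(5)² = 112.5 J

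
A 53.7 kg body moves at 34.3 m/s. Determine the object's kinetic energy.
KE = ½mv² = ½(53.7)(34.3)² = 31590 J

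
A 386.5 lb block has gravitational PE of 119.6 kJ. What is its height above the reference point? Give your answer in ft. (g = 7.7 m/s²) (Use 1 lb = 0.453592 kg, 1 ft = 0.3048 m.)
Convert to SI: m = 175.313 kg, PE = 119600 J
h = PE/(mg) = 119600/(175.313·7.7) = 88.5983 m = 290.7 ft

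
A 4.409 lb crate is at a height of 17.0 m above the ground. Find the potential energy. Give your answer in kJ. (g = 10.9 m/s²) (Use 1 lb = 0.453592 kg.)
Convert to SI: m = 1.99989 kg, h = 17.0 m
PE = mgh = (1.99989)(10.9)(17.0) = 370.579 J = 0.3706 kJ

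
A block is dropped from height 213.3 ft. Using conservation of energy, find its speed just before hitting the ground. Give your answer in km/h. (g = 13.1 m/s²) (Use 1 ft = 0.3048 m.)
Convert to SI: h = 65.0138 m
mgh = ½mv² ⇒ v = √(2gh) = √(2·13.1·65.0138) = 41.2718 m/s = 148.6 km/h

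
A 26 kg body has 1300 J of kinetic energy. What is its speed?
v = √(2·KE/m) = √(2·1300/26) = 10.0 m/s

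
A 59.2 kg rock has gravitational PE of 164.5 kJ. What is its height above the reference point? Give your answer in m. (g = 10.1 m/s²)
Convert to SI: m = 59.2 kg, PE = 164500 J
h = PE/(mg) = 164500/(59.2·10.1) = 275.1 m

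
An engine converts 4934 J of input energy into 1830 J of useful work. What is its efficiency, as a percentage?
η = W_out/W_in = 1830/4934 = 37.09%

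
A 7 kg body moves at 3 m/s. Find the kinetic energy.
KE = ½mv² = ½(7)(3)² = 31.5 J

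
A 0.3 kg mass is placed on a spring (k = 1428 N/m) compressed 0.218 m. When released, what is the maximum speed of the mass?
½kx² = ½mv² ⇒ v = x√(k/m) = (0.218)√(1428/0.3) = 15.04 m/s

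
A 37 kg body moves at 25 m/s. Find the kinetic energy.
KE = ½mv² = ½(37)(25)² = 11562.5 J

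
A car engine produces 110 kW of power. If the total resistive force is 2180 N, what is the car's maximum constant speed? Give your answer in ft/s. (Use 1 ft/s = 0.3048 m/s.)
P = Fv ⇒ v = P/F = 110000 W/2180.0 N = 50.4587 m/s = 165.5 ft/s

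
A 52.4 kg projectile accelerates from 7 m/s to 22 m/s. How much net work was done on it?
W = ΔKE = ½m(v₂² − v₁²) = ½(52.4)(22² − 7²) = 11397.0 J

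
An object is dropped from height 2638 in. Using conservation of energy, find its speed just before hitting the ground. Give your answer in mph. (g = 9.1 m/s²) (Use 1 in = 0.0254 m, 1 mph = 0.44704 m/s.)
Convert to SI: h = 67.0052 m
mgh = ½mv² ⇒ v = √(2gh) = √(2·9.1·67.0052) = 34.9213 m/s = 78.12 mph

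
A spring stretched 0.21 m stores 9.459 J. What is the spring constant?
k = 2·PE/x² = 2·9.459/(0.21)² = 429.0 N/m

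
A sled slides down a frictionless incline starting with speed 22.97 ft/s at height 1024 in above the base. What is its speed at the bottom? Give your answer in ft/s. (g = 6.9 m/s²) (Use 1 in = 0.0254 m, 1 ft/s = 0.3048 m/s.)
Convert to SI: v₀ = 7.00126 m/s, h = 26.0096 m
½mv₀² + mgh = ½mv² ⇒ v = √(v₀² + 2gh) = √(7.00126² + 2·6.9·26.0096) = 20.1978 m/s = 66.27 ft/s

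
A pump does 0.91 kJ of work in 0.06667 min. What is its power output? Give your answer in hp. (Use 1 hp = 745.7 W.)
Convert to SI: W = 910.0 J, t = 4.0002 s
P = W/t = 910.0/4.0002 = 227.489 W = 0.3051 hp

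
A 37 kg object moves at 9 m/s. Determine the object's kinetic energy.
KE = ½mv² = ½(37)(9)² = 1498.5 J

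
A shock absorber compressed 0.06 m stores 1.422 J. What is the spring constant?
k = 2·PE/x² = 2·1.422/(0.06)² = 790.0 N/m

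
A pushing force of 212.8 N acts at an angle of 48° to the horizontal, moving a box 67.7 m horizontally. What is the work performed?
W = F·d·cosθ = (212.8)(67.7)cos(48°) = 9640 J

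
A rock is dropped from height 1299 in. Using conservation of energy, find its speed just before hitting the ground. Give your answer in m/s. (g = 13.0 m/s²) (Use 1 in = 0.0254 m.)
Convert to SI: h = 32.9946 m
mgh = ½mv² ⇒ v = √(2gh) = √(2·13.0·32.9946) = 29.29 m/s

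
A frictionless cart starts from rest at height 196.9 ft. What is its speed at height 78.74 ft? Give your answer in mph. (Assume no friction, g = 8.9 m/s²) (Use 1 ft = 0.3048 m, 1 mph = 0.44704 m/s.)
Convert to SI: h₁−h₂ = 36.0152 m
mgh₁ = mgh₂ + ½mv² ⇒ v = √(2g(h₁−h₂)) = √(2·8.9·36.0152) = 25.3194 m/s = 56.64 mph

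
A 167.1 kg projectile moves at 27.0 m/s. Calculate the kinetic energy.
KE = ½mv² = ½(167.1)(27.0)² = 60910 J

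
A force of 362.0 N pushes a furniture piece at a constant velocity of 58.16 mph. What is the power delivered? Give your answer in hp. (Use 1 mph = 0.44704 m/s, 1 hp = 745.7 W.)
Convert to SI: F = 362.0 N, v = 25.9998 m/s
P = Fv = (362.0)(25.9998) = 9411.94 W = 12.62 hp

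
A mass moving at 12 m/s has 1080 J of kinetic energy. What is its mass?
m = 2·KE/v² = 2·1080/(12)² = 15.0 kg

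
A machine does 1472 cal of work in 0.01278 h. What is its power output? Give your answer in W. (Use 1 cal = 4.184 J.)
Convert to SI: W = 6158.85 J, t = 46.008 s
P = W/t = 6158.85/46.008 = 133.9 W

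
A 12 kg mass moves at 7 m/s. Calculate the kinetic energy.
KE = ½mv² = ½(12)(7)² = 294.0 J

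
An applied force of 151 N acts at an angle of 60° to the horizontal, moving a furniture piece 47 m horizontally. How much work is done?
W = F·d·cosθ = (151)(47)cos(60°) = 3549 J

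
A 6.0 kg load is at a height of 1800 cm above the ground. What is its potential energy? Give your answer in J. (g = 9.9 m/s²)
Convert to SI: m = 6.0 kg, h = 18.0 m
PE = mgh = (6.0)(9.9)(18.0) = 1069 J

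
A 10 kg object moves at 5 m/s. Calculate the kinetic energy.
KE = ½mv² = ½(10)(5)² = 125.0 J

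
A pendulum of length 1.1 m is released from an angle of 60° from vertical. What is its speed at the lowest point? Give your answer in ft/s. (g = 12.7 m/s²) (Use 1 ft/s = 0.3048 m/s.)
h = L(1 − cosθ) = 1.1(1 − cos60°) = 0.55 m
v = √(2gh) = √(2·12.7·0.55) = 3.73765 m/s = 12.26 ft/s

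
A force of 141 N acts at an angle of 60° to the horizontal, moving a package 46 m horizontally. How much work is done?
W = F·d·cosθ = (141)(46)cos(60°) = 3243 J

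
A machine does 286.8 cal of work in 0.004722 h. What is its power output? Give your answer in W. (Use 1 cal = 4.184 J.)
Convert to SI: W = 1199.97 J, t = 16.9992 s
P = W/t = 1199.97/16.9992 = 70.59 W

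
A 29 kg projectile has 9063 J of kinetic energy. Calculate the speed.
v = √(2·KE/m) = √(2·9063/29) = 25.0 m/s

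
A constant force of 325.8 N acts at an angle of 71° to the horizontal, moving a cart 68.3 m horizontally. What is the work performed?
W = F·d·cosθ = (325.8)(68.3)cos(71°) = 7245 J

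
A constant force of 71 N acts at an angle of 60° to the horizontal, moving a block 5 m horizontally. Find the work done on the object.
W = F·d·cosθ = (71)(5)cos(60°) = 177.5 J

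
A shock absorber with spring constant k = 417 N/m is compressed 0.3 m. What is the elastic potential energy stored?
PE = ½kx² = ½(417)(0.3)² = 18.77 J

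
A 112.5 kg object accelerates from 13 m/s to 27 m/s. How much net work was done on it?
W = ΔKE = ½m(v₂² − v₁²) = ½(112.5)(27² − 13²) = 31500.0 J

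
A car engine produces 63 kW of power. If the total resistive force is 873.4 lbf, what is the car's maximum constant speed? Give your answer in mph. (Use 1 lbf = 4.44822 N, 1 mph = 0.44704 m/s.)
Convert to SI: F = 3885.08 N
P = Fv ⇒ v = P/F = 63000 W/3885.08 N = 16.2159 m/s = 36.27 mph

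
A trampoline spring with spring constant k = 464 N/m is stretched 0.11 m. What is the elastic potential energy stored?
PE = ½kx² = ½(464)(0.11)² = 2.807 J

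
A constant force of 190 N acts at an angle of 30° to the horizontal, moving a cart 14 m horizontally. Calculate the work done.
W = F·d·cosθ = (190)(14)cos(30°) = 2304 J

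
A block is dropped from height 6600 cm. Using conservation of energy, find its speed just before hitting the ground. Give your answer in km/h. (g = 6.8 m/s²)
Convert to SI: h = 66.0 m
mgh = ½mv² ⇒ v = √(2gh) = √(2·6.8·66.0) = 29.96 m/s = 107.9 km/h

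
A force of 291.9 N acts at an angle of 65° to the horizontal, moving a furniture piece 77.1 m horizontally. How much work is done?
W = F·d·cosθ = (291.9)(77.1)cos(65°) = 9511 J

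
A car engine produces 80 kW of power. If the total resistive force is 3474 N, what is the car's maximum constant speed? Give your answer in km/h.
P = Fv ⇒ v = P/F = 80000 W/3474.0 N = 23.0282 m/s = 82.9 km/h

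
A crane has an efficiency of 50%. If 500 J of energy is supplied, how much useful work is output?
W_out = η·W_in = 0.5·500 = 250.0 J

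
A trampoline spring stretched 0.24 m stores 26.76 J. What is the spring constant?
k = 2·PE/x² = 2·26.76/(0.24)² = 929.2 N/m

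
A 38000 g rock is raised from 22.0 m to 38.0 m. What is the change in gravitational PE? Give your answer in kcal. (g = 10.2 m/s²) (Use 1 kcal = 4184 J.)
Convert to SI: m = 38.0 kg, Δh = 16.0 m
ΔPE = mgΔh = (38.0)(10.2)(16.0) = 6201.6 J = 1.482 kcal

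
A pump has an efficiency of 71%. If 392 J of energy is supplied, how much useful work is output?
W_out = η·W_in = 0.71·392 = 278.32 J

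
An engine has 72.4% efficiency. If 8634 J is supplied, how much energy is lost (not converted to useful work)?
W_lost = W_in(1 − η) = 8634·(1 − 0.724) = 2383 J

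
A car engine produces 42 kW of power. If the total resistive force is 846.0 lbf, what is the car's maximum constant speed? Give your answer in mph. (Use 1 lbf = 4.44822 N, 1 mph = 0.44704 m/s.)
Convert to SI: F = 3763.19 N
P = Fv ⇒ v = P/F = 42000 W/3763.19 N = 11.1607 m/s = 24.97 mph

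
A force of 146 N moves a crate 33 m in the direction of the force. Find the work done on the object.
W = F·d = (146)(33) = 4818 J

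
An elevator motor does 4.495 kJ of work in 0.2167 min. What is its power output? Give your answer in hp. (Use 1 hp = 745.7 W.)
Convert to SI: W = 4495.0 J, t = 13.002 s
P = W/t = 4495.0/13.002 = 345.716 W = 0.4636 hp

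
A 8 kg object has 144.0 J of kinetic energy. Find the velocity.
v = √(2·KE/m) = √(2·144.0/8) = 6.0 m/s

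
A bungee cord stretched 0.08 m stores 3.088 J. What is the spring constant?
k = 2·PE/x² = 2·3.088/(0.08)² = 965.0 N/m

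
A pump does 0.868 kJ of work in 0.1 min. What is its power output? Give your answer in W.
Convert to SI: W = 868.0 J, t = 6.0 s
P = W/t = 868.0/6.0 = 144.7 W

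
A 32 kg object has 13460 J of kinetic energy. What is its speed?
v = √(2·KE/m) = √(2·13460/32) = 29.0 m/s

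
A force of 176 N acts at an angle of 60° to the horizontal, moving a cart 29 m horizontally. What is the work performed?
W = F·d·cosθ = (176)(29)cos(60°) = 2552 J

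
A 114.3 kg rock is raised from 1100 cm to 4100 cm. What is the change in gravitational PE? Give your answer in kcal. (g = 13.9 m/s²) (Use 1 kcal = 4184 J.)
Convert to SI: m = 114.3 kg, Δh = 30.0 m
ΔPE = mgΔh = (114.3)(13.9)(30.0) = 47663.1 J = 11.39 kcal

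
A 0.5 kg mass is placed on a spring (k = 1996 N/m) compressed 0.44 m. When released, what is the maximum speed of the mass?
½kx² = ½mv² ⇒ v = x√(k/m) = (0.44)√(1996/0.5) = 27.8 m/s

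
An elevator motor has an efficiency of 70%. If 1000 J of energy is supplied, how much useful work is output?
W_out = η·W_in = 0.7·1000 = 700.0 J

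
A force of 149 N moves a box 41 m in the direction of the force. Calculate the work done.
W = F·d = (149)(41) = 6109 J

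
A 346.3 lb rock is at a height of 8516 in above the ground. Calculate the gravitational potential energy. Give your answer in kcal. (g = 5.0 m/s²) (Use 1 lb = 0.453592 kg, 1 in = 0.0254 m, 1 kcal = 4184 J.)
Convert to SI: m = 157.079 kg, h = 216.306 m
PE = mgh = (157.079)(5.0)(216.306) = 169886 J = 40.6 kcal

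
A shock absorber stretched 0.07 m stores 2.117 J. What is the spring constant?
k = 2·PE/x² = 2·2.117/(0.07)² = 864.1 N/m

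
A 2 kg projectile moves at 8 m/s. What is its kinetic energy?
KE = ½mv² = ½(2)(8)² = 64.0 J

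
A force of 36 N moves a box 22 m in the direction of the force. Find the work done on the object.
W = F·d = (36)(22) = 792.0 J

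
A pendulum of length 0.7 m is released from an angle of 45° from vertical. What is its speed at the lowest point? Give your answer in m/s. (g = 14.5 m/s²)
h = L(1 − cosθ) = 0.7(1 − cos45°) = 0.205025 m
v = √(2gh) = √(2·14.5·0.205025) = 2.438 m/s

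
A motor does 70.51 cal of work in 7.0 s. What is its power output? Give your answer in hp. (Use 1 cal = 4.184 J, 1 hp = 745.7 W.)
Convert to SI: W = 295.014 J, t = 7.0 s
P = W/t = 295.014/7.0 = 42.1448 W = 0.05652 hp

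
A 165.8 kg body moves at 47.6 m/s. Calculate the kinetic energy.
KE = ½mv² = ½(165.8)(47.6)² = 187800 J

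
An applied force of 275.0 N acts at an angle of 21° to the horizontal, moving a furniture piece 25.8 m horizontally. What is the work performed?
W = F·d·cosθ = (275.0)(25.8)cos(21°) = 6624 J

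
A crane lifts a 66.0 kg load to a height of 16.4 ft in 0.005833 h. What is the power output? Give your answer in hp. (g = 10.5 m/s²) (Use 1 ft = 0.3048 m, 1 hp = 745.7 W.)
Convert to SI: m = 66.0 kg, h = 4.99872 m, t = 20.9988 s
P = mgh/t = (66.0)(10.5)(4.99872)/20.9988 = 164.967 W = 0.2212 hp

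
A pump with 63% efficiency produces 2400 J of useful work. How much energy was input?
W_in = W_out/η = 2400/0.63 = 3810 J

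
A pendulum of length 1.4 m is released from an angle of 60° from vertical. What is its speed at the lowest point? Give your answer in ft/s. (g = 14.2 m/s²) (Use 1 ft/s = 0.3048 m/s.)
h = L(1 − cosθ) = 1.4(1 − cos60°) = 0.7 m
v = √(2gh) = √(2·14.2·0.7) = 4.4587 m/s = 14.63 ft/s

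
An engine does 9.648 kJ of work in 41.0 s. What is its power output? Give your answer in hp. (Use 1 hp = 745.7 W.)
Convert to SI: W = 9648.0 J, t = 41.0 s
P = W/t = 9648.0/41.0 = 235.317 W = 0.3156 hp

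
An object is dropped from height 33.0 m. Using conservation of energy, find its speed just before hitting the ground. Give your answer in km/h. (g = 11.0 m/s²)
mgh = ½mv² ⇒ v = √(2gh) = √(2·11.0·33.0) = 26.9444 m/s = 97.0 km/h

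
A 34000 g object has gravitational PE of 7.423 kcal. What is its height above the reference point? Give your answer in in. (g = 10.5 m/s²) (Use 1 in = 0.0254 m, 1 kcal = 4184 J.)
Convert to SI: m = 34.0 kg, PE = 31057.8 J
h = PE/(mg) = 31057.8/(34.0·10.5) = 86.9967 m = 3425 in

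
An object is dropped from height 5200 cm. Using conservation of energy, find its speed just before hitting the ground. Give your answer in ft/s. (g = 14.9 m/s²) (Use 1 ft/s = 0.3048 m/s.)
Convert to SI: h = 52.0 m
mgh = ½mv² ⇒ v = √(2gh) = √(2·14.9·52.0) = 39.365 m/s = 129.2 ft/s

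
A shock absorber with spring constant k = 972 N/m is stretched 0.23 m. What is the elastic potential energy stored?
PE = ½kx² = ½(972)(0.23)² = 25.71 J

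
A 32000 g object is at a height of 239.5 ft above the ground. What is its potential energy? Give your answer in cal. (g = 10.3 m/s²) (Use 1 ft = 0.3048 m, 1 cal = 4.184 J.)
Convert to SI: m = 32.0 kg, h = 72.9996 m
PE = mgh = (32.0)(10.3)(72.9996) = 24060.7 J = 5751 cal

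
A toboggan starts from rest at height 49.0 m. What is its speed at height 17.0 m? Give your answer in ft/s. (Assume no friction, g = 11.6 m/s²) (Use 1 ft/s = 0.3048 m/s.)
mgh₁ = mgh₂ + ½mv² ⇒ v = √(2g(h₁−h₂)) = √(2·11.6·32.0) = 27.247 m/s = 89.39 ft/s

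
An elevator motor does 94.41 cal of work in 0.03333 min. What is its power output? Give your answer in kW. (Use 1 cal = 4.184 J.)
Convert to SI: W = 395.011 J, t = 1.9998 s
P = W/t = 395.011/1.9998 = 197.525 W = 0.1975 kW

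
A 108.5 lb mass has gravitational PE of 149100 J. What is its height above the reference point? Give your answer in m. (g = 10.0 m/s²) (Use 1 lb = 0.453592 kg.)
Convert to SI: m = 49.2147 kg, PE = 149100 J
h = PE/(mg) = 149100/(49.2147·10.0) = 303.0 m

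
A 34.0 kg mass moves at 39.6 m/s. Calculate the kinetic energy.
KE = ½mv² = ½(34.0)(39.6)² = 26660 J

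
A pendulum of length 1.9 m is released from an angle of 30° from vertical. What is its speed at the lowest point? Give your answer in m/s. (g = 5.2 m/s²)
h = L(1 − cosθ) = 1.9(1 − cos30°) = 0.254552 m
v = √(2gh) = √(2·5.2·0.254552) = 1.627 m/s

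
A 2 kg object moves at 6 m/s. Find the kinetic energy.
KE = ½mv² = ½(2)(6)² = 36.0 J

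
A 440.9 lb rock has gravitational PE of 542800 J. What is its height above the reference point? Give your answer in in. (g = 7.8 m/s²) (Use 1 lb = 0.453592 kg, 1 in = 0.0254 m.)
Convert to SI: m = 199.989 kg, PE = 542800 J
h = PE/(mg) = 542800/(199.989·7.8) = 347.968 m = 13700 in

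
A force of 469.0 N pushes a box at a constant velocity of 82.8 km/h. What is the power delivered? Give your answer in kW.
Convert to SI: F = 469.0 N, v = 23.0 m/s
P = Fv = (469.0)(23.0) = 10787.0 W = 10.79 kW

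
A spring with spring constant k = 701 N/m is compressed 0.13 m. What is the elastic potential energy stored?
PE = ½kx² = ½(701)(0.13)² = 5.923 J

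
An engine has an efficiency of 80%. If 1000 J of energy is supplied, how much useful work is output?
W_out = η·W_in = 0.8·1000 = 800.0 J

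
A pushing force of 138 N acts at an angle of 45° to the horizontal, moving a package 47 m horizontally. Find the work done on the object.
W = F·d·cosθ = (138)(47)cos(45°) = 4586 J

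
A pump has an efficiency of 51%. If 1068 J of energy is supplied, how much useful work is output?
W_out = η·W_in = 0.51·1068 = 544.68 J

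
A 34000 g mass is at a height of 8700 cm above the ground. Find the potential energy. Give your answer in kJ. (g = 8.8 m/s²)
Convert to SI: m = 34.0 kg, h = 87.0 m
PE = mgh = (34.0)(8.8)(87.0) = 26030.4 J = 26.03 kJ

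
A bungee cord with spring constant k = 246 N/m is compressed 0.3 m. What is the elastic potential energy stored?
PE = ½kx² = ½(246)(0.3)² = 11.07 J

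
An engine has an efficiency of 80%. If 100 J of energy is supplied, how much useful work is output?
W_out = η·W_in = 0.8·100 = 80.0 J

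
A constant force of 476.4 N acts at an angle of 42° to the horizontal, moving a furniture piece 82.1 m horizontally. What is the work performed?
W = F·d·cosθ = (476.4)(82.1)cos(42°) = 29070 J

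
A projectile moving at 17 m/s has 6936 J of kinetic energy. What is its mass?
m = 2·KE/v² = 2·6936/(17)² = 48.0 kg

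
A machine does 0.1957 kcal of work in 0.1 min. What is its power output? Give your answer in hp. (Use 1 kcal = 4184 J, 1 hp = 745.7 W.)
Convert to SI: W = 818.809 J, t = 6.0 s
P = W/t = 818.809/6.0 = 136.468 W = 0.183 hp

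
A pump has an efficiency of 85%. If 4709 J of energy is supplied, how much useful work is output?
W_out = η·W_in = 0.85·4709 = 4002.65 J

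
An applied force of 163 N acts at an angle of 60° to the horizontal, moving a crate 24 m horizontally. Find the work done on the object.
W = F·d·cosθ = (163)(24)cos(60°) = 1956 J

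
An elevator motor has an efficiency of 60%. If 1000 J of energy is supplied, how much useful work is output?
W_out = η·W_in = 0.6·1000 = 600.0 J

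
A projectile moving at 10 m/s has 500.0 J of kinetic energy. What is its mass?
m = 2·KE/v² = 2·500.0/(10)² = 10.0 kg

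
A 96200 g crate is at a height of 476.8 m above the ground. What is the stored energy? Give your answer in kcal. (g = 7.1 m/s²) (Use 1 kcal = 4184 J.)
Convert to SI: m = 96.2 kg, h = 476.8 m
PE = mgh = (96.2)(7.1)(476.8) = 325664 J = 77.84 kcal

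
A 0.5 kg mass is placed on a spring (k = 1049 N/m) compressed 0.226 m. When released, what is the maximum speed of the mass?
½kx² = ½mv² ⇒ v = x√(k/m) = (0.226)√(1049/0.5) = 10.35 m/s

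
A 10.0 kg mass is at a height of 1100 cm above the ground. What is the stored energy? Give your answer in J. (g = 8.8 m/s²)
Convert to SI: m = 10.0 kg, h = 11.0 m
PE = mgh = (10.0)(8.8)(11.0) = 968.0 J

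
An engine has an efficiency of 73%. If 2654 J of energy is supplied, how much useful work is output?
W_out = η·W_in = 0.73·2654 = 1937.42 J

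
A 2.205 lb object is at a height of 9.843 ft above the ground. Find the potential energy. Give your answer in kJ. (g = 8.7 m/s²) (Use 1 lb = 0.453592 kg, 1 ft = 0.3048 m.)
Convert to SI: m = 1.00017 kg, h = 3.00015 m
PE = mgh = (1.00017)(8.7)(3.00015) = 26.1057 J = 0.02611 kJ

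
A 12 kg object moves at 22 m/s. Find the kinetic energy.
KE = ½mv² = ½(12)(22)² = 2904.0 J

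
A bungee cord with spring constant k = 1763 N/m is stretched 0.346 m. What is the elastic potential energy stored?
PE = ½kx² = ½(1763)(0.346)² = 105.5 J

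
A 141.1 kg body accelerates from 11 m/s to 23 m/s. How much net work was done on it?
W = ΔKE = ½m(v₂² − v₁²) = ½(141.1)(23² − 11²) = 28784.4 J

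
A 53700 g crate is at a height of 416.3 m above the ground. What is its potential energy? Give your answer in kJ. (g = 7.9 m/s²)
Convert to SI: m = 53.7 kg, h = 416.3 m
PE = mgh = (53.7)(7.9)(416.3) = 176607 J = 176.6 kJ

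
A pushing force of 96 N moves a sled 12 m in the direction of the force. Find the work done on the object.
W = F·d = (96)(12) = 1152 J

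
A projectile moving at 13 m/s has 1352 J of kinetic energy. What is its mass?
m = 2·KE/v² = 2·1352/(13)² = 16.0 kg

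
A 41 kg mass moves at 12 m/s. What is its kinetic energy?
KE = ½mv² = ½(41)(12)² = 2952.0 J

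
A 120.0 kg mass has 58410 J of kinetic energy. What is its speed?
v = √(2·KE/m) = √(2·58410/120.0) = 31.2 m/s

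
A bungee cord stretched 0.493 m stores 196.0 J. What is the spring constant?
k = 2·PE/x² = 2·196.0/(0.493)² = 1613 N/m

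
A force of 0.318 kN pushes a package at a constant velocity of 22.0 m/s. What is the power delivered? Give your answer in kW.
Convert to SI: F = 318.0 N, v = 22.0 m/s
P = Fv = (318.0)(22.0) = 6996.0 W = 6.996 kW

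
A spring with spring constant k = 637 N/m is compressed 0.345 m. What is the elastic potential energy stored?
PE = ½kx² = ½(637)(0.345)² = 37.91 J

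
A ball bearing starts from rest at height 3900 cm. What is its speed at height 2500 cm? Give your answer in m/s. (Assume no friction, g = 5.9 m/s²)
Convert to SI: h₁−h₂ = 14.0 m
mgh₁ = mgh₂ + ½mv² ⇒ v = √(2g(h₁−h₂)) = √(2·5.9·14.0) = 12.85 m/s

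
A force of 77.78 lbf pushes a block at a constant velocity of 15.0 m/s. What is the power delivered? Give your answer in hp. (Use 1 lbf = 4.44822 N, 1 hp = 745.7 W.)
Convert to SI: F = 345.983 N, v = 15.0 m/s
P = Fv = (345.983)(15.0) = 5189.74 W = 6.96 hp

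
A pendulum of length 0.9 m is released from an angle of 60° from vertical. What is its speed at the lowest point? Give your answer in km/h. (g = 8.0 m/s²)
h = L(1 − cosθ) = 0.9(1 − cos60°) = 0.45 m
v = √(2gh) = √(2·8.0·0.45) = 2.68328 m/s = 9.66 km/h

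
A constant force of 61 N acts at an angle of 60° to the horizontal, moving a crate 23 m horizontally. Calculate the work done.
W = F·d·cosθ = (61)(23)cos(60°) = 701.5 J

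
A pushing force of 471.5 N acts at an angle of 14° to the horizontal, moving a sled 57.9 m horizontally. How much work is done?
W = F·d·cosθ = (471.5)(57.9)cos(14°) = 26490 J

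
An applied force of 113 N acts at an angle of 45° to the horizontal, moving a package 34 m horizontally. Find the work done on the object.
W = F·d·cosθ = (113)(34)cos(45°) = 2717 J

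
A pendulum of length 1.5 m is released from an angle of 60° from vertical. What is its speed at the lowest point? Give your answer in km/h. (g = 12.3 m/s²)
h = L(1 − cosθ) = 1.5(1 − cos60°) = 0.75 m
v = √(2gh) = √(2·12.3·0.75) = 4.29535 m/s = 15.46 km/h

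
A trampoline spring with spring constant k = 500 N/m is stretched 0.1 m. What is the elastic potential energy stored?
PE = ½kx² = ½(500)(0.1)² = 2.5 J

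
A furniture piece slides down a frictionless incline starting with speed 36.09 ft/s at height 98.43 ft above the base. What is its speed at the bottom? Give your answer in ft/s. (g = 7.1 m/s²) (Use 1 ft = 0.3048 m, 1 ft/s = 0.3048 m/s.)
Convert to SI: v₀ = 11.0002 m/s, h = 30.0015 m
½mv₀² + mgh = ½mv² ⇒ v = √(v₀² + 2gh) = √(11.0002² + 2·7.1·30.0015) = 23.3886 m/s = 76.73 ft/s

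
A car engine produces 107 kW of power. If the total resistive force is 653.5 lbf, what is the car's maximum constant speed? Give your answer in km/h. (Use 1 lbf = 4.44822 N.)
Convert to SI: F = 2906.91 N
P = Fv ⇒ v = P/F = 107000 W/2906.91 N = 36.8088 m/s = 132.5 km/h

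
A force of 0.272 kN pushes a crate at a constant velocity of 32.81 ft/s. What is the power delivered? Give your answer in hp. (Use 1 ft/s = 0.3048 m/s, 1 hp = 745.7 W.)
Convert to SI: F = 272.0 N, v = 10.0005 m/s
P = Fv = (272.0)(10.0005) = 2720.13 W = 3.648 hp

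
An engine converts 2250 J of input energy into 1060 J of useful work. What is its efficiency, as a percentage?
η = W_out/W_in = 1060/2250 = 47.11%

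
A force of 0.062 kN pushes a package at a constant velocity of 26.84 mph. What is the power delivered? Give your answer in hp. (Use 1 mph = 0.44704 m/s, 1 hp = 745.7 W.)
Convert to SI: F = 62.0 N, v = 11.9986 m/s
P = Fv = (62.0)(11.9986) = 743.91 W = 0.9976 hp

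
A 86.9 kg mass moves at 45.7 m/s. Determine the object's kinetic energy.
KE = ½mv² = ½(86.9)(45.7)² = 90740 J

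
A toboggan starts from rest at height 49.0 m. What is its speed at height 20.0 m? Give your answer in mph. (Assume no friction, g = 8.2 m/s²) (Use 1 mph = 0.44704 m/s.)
mgh₁ = mgh₂ + ½mv² ⇒ v = √(2g(h₁−h₂)) = √(2·8.2·29.0) = 21.8083 m/s = 48.78 mph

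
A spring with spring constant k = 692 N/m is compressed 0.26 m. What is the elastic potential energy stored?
PE = ½kx² = ½(692)(0.26)² = 23.39 J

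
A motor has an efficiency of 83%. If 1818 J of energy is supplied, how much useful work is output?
W_out = η·W_in = 0.83·1818 = 1508.94 J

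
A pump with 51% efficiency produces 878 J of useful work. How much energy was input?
W_in = W_out/η = 878/0.51 = 1722 J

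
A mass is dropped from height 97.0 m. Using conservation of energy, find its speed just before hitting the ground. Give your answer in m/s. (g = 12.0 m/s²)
mgh = ½mv² ⇒ v = √(2gh) = √(2·12.0·97.0) = 48.25 m/s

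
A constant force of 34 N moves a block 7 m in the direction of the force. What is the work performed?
W = F·d = (34)(7) = 238.0 J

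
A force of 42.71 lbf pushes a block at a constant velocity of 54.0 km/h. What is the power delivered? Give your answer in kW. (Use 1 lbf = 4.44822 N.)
Convert to SI: F = 189.983 N, v = 15.0 m/s
P = Fv = (189.983)(15.0) = 2849.75 W = 2.85 kW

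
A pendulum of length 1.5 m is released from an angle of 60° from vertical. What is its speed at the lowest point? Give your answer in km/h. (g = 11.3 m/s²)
h = L(1 − cosθ) = 1.5(1 − cos60°) = 0.75 m
v = √(2gh) = √(2·11.3·0.75) = 4.11704 m/s = 14.82 km/h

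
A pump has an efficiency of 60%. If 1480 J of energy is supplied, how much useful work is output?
W_out = η·W_in = 0.6·1480 = 888.0 J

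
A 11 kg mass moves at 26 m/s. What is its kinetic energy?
KE = ½mv² = ½(11)(26)² = 3718.0 J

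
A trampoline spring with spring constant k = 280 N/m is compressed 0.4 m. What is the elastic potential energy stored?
PE = ½kx² = ½(280)(0.4)² = 22.4 J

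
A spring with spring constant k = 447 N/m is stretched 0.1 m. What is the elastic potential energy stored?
PE = ½kx² = ½(447)(0.1)² = 2.235 J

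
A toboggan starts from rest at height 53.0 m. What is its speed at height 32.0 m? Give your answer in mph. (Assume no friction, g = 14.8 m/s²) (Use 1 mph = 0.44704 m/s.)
mgh₁ = mgh₂ + ½mv² ⇒ v = √(2g(h₁−h₂)) = √(2·14.8·21.0) = 24.9319 m/s = 55.77 mph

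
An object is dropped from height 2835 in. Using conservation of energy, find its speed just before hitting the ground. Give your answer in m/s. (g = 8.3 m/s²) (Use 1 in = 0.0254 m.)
Convert to SI: h = 72.009 m
mgh = ½mv² ⇒ v = √(2gh) = √(2·8.3·72.009) = 34.57 m/s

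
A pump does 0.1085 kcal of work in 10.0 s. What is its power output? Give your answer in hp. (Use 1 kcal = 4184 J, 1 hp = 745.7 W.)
Convert to SI: W = 453.964 J, t = 10.0 s
P = W/t = 453.964/10.0 = 45.3964 W = 0.06088 hp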